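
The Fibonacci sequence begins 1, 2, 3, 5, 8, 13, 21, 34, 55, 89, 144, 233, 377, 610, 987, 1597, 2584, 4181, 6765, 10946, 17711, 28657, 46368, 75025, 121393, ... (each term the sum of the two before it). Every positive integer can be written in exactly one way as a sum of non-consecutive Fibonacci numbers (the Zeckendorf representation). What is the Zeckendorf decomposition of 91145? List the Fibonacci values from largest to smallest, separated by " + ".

subtract 75025 from 91145: 16120 remains
subtract 10946 from 16120: 5174 remains
subtract 4181 from 5174: 993 remains
subtract 987 from 993: 6 remains
subtract 5 from 6: 1 remains
subtract 1 from 1: 0 remains
So 91145 = 75025 + 10946 + 4181 + 987 + 5 + 1, with no two terms consecutive in the sequence.

75025 + 10946 + 4181 + 987 + 5 + 1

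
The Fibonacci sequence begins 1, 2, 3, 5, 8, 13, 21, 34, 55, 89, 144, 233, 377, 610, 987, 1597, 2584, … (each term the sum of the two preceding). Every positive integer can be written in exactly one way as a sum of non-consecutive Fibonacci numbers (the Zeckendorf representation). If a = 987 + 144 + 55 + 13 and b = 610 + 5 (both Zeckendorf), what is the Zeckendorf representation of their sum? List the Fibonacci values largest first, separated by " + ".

The two numbers are 1199 and 615, so their sum is 1814.
Greedy algorithm:
take 1597 (≤ 1814); 1814 − 1597 = 217
take 144 (≤ 217); 217 − 144 = 73
take 55 (≤ 73); 73 − 55 = 18
take 13 (≤ 18); 18 − 13 = 5
take 5 (≤ 5); 5 − 5 = 0

1597 + 144 + 55 + 13 + 5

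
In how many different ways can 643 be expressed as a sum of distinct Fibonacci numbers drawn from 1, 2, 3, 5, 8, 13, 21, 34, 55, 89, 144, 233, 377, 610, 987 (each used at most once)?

643 = 610+21+8+3+1 = 377+233+21+8+3+1 = 377+144+89+21+8+3+1 = … (1 more), for 4 in all.

4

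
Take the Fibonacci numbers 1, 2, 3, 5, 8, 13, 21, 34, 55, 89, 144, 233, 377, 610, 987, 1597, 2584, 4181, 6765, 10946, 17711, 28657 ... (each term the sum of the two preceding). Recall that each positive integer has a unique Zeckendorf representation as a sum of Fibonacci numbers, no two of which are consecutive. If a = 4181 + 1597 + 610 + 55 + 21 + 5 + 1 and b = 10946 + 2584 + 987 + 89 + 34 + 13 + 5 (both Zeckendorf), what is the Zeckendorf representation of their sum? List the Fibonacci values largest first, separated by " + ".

17711 + 2584 + 610 + 144 + 55 + 21 + 3

The two numbers are 6470 and 14658, so their sum is 21128.
21128 − 17711 = 3417
3417 − 2584 = 833
833 − 610 = 223
223 − 144 = 79
79 − 55 = 24
24 − 21 = 3
3 − 3 = 0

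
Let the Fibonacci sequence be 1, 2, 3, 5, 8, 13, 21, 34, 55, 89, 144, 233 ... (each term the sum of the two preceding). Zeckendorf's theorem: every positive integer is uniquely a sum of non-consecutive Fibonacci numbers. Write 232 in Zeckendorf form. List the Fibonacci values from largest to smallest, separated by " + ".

144 + 55 + 21 + 8 + 3 + 1

144 ≤ 232 < 233, so take 144; remainder 88
55 ≤ 88 < 89, so take 55; remainder 33
21 ≤ 33 < 34, so take 21; remainder 12
8 ≤ 12 < 13, so take 8; remainder 4
3 ≤ 4 < 5, so take 3; remainder 1
1 ≤ 1 < 2, so take 1; remainder 0
So 232 = 144 + 55 + 21 + 8 + 3 + 1, with no two terms consecutive in the sequence.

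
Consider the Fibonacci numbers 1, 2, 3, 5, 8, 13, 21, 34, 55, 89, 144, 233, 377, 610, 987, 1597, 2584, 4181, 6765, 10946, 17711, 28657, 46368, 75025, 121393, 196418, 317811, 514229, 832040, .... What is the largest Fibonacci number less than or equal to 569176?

514229

514229 ≤ 569176 < 832040, so the largest Fibonacci number not exceeding 569176 is 514229.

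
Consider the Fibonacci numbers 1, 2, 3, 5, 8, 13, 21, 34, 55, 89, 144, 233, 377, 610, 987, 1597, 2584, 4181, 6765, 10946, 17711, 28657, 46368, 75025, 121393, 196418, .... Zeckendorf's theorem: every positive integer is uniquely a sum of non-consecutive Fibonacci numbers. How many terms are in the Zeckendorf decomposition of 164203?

121393 ≤ 164203 < 196418, so take 121393; remainder 42810
28657 ≤ 42810 < 46368, so take 28657; remainder 14153
10946 ≤ 14153 < 17711, so take 10946; remainder 3207
2584 ≤ 3207 < 4181, so take 2584; remainder 623
610 ≤ 623 < 987, so take 610; remainder 13
13 ≤ 13 < 21, so take 13; remainder 0
164203 = 121393 + 28657 + 10946 + 2584 + 610 + 13, which has 6 terms.

6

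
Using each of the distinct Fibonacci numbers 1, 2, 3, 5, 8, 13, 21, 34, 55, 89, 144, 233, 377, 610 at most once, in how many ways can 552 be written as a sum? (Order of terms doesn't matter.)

552 = 377+144+21+8+2 = 377+144+21+5+3+2 = 377+89+55+21+8+2 = … (8 more), for 11 in all.

11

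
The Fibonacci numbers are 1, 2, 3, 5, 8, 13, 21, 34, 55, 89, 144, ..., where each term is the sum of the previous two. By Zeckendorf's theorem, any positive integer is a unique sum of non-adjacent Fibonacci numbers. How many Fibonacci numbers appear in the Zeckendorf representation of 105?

take 89 (≤ 105); 105 − 89 = 16
take 13 (≤ 16); 16 − 13 = 3
take 3 (≤ 3); 3 − 3 = 0
105 = 89 + 13 + 3, which has 3 terms.

3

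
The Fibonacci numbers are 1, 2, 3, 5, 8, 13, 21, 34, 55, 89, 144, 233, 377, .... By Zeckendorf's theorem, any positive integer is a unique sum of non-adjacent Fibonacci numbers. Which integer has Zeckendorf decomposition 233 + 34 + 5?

272

233 + 34 + 5 = 272.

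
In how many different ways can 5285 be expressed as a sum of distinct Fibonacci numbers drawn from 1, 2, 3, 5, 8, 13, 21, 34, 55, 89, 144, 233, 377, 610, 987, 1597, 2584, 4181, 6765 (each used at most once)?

24

Each representation comes from the Zeckendorf form by replacing some F_k with F_{k−1} + F_{k−2} where possible.
5285 = 4181+987+89+21+5+2 = 4181+987+89+13+8+5+2 = 4181+987+55+34+21+5+2 = 4181+610+377+89+21+5+2 = 2584+1597+987+89+21+5+2 = … (19 more), for 24 in all.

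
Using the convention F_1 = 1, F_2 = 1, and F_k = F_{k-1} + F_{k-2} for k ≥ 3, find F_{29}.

514229

Iterating the recurrence up to F_{23} = 28657 and F_{22} = 17711:
F_{24} = F_{23} + F_{22} = 28657 + 17711 = 46368
F_{25} = F_{24} + F_{23} = 46368 + 28657 = 75025
F_{26} = F_{25} + F_{24} = 75025 + 46368 = 121393
F_{27} = F_{26} + F_{25} = 121393 + 75025 = 196418
F_{28} = F_{27} + F_{26} = 196418 + 121393 = 317811
F_{29} = F_{28} + F_{27} = 317811 + 196418 = 514229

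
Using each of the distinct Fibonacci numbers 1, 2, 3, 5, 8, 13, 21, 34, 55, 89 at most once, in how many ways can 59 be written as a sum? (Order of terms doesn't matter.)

3

Starting from the Zeckendorf form and repeatedly splitting a term F_k into F_{k−1} + F_{k−2} (when neither is already used) reaches every representation.
59 = 55+3+1 = 34+21+3+1 = 34+13+8+3+1 — 3 representations.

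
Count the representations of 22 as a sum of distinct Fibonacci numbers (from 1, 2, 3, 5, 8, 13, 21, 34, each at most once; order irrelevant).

3

Starting from the Zeckendorf form and repeatedly splitting a term F_k into F_{k−1} + F_{k−2} (when neither is already used) reaches every representation.
22 = 21+1 = 13+8+1 = 13+5+3+1 — 3 representations.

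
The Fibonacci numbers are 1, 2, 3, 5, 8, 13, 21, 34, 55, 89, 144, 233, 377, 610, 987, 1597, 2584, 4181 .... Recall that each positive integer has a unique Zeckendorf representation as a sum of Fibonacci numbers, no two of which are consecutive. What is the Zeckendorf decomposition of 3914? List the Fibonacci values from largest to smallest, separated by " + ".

2584 + 987 + 233 + 89 + 21

Greedy algorithm:
take 2584 (≤ 3914); 3914 − 2584 = 1330
take 987 (≤ 1330); 1330 − 987 = 343
take 233 (≤ 343); 343 − 233 = 110
take 89 (≤ 110); 110 − 89 = 21
take 21 (≤ 21); 21 − 21 = 0
So 3914 = 2584 + 987 + 233 + 89 + 21, with no two terms consecutive in the sequence.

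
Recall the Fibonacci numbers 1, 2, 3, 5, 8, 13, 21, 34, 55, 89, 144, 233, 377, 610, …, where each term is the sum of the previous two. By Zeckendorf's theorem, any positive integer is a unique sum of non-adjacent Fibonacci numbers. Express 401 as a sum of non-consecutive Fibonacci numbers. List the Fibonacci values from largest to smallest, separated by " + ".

Greedily peel off the largest Fibonacci term at each step:
401: greatest Fibonacci not exceeding it is 377, leaving 24
24: greatest Fibonacci not exceeding it is 21, leaving 3
3: greatest Fibonacci not exceeding it is 3, leaving 0
So 401 = 377 + 21 + 3, with no two terms consecutive in the sequence.

377 + 21 + 3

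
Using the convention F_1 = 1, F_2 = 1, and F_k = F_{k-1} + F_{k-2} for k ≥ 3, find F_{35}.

9227465

Iterating the recurrence up to F_{31} = 1346269 and F_{30} = 832040:
F_{32} = F_{31} + F_{30} = 1346269 + 832040 = 2178309
F_{33} = F_{32} + F_{31} = 2178309 + 1346269 = 3524578
F_{34} = F_{33} + F_{32} = 3524578 + 2178309 = 5702887
F_{35} = F_{34} + F_{33} = 5702887 + 3524578 = 9227465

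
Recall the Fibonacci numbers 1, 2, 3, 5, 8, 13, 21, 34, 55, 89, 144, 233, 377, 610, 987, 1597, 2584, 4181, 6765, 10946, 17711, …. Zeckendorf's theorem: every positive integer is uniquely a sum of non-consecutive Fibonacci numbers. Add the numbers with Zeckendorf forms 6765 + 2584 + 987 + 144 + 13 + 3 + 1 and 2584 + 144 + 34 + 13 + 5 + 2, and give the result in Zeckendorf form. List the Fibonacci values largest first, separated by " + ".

The two numbers are 10497 and 2782, so their sum is 13279.
10946 ≤ 13279 < 17711, so take 10946; remainder 2333
1597 ≤ 2333 < 2584, so take 1597; remainder 736
610 ≤ 736 < 987, so take 610; remainder 126
89 ≤ 126 < 144, so take 89; remainder 37
34 ≤ 37 < 55, so take 34; remainder 3
3 ≤ 3 < 5, so take 3; remainder 0

10946 + 1597 + 610 + 89 + 34 + 3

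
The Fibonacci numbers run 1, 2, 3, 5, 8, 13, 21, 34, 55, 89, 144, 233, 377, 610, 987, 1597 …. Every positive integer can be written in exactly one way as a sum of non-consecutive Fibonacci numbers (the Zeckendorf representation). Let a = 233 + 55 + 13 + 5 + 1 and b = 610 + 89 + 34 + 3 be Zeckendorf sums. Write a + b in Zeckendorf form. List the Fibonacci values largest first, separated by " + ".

The two numbers are 307 and 736, so their sum is 1043.
Greedily peel off the largest Fibonacci term at each step:
largest Fibonacci ≤ 1043 is 987; 1043 − 987 = 56
largest Fibonacci ≤ 56 is 55; 56 − 55 = 1
largest Fibonacci ≤ 1 is 1; 1 − 1 = 0

987 + 55 + 1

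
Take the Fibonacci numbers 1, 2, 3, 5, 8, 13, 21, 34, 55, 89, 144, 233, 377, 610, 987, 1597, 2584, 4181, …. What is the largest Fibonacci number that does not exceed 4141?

2584

2584 ≤ 4141 < 4181, so the largest Fibonacci number not exceeding 4141 is 2584.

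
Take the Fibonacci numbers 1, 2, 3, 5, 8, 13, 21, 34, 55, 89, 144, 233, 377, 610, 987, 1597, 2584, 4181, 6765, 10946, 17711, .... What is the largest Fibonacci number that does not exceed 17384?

10946

10946 ≤ 17384 < 17711, so the largest Fibonacci number not exceeding 17384 is 10946.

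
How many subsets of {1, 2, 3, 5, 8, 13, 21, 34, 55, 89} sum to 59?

3

Each representation comes from the Zeckendorf form by replacing some F_k with F_{k−1} + F_{k−2} where possible.
59 = 55+3+1 = 34+21+3+1 = 34+13+8+3+1 — 3 representations.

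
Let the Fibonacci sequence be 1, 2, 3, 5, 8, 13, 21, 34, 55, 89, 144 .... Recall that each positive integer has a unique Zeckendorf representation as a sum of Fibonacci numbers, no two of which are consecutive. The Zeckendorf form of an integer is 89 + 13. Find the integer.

89 + 13 = 102.

102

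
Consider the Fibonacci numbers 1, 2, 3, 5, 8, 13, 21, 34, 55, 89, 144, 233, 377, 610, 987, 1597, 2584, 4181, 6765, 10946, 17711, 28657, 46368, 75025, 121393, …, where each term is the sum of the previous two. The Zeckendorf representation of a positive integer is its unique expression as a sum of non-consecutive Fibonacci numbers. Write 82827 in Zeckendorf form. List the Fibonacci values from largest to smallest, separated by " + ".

take 75025 (≤ 82827); 82827 − 75025 = 7802
take 6765 (≤ 7802); 7802 − 6765 = 1037
take 987 (≤ 1037); 1037 − 987 = 50
take 34 (≤ 50); 50 − 34 = 16
take 13 (≤ 16); 16 − 13 = 3
take 3 (≤ 3); 3 − 3 = 0
So 82827 = 75025 + 6765 + 987 + 34 + 13 + 3, with no two terms consecutive in the sequence.

75025 + 6765 + 987 + 34 + 13 + 3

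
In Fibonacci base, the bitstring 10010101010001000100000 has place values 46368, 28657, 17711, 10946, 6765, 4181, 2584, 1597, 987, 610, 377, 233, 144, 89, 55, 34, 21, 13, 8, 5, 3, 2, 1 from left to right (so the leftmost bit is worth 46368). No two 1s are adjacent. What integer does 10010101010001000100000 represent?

63804

Summing the place values of the 1 bits: 46368 + 10946 + 4181 + 1597 + 610 + 89 + 13 = 63804.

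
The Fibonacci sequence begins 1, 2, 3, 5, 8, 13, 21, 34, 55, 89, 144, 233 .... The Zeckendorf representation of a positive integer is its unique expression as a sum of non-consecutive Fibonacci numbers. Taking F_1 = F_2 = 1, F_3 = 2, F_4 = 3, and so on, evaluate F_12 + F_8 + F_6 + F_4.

176

F_12 + F_8 + F_6 + F_4 = 144 + 21 + 8 + 3 = 176.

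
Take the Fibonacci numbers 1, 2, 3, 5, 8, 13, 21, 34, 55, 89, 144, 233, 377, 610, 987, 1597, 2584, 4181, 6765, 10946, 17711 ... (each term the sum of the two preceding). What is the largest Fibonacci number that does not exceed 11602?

10946

10946 ≤ 11602 < 17711, so the largest Fibonacci number not exceeding 11602 is 10946.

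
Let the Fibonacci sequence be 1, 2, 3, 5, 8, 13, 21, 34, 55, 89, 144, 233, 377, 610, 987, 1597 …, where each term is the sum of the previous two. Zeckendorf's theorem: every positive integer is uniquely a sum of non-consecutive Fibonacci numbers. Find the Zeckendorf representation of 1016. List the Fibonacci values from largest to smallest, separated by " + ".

987 + 21 + 8

Repeatedly subtract the largest Fibonacci number that fits:
1016: greatest Fibonacci not exceeding it is 987, leaving 29
29: greatest Fibonacci not exceeding it is 21, leaving 8
8: greatest Fibonacci not exceeding it is 8, leaving 0
So 1016 = 987 + 21 + 8, with no two terms consecutive in the sequence.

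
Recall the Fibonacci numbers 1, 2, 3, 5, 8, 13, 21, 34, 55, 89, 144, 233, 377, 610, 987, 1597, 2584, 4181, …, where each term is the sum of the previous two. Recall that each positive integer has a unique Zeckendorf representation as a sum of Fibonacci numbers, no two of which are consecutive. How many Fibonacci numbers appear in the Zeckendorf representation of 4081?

Repeatedly subtract the largest Fibonacci number that fits:
take 2584 (≤ 4081); 4081 − 2584 = 1497
take 987 (≤ 1497); 1497 − 987 = 510
take 377 (≤ 510); 510 − 377 = 133
take 89 (≤ 133); 133 − 89 = 44
take 34 (≤ 44); 44 − 34 = 10
take 8 (≤ 10); 10 − 8 = 2
take 2 (≤ 2); 2 − 2 = 0
4081 = 2584 + 987 + 377 + 89 + 34 + 8 + 2, which has 7 terms.

7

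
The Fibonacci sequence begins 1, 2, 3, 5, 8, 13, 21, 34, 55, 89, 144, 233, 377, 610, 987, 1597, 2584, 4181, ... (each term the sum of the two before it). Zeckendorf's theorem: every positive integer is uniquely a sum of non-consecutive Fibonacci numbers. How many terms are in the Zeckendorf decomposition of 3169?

6

Repeatedly subtract the largest Fibonacci number that fits:
largest Fibonacci ≤ 3169 is 2584; 3169 − 2584 = 585
largest Fibonacci ≤ 585 is 377; 585 − 377 = 208
largest Fibonacci ≤ 208 is 144; 208 − 144 = 64
largest Fibonacci ≤ 64 is 55; 64 − 55 = 9
largest Fibonacci ≤ 9 is 8; 9 − 8 = 1
largest Fibonacci ≤ 1 is 1; 1 − 1 = 0
3169 = 2584 + 377 + 144 + 55 + 8 + 1, which has 6 terms.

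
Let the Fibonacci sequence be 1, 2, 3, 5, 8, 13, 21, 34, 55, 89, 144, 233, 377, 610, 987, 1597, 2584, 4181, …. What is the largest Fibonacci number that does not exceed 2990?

2584

2584 ≤ 2990 < 4181, so the largest Fibonacci number not exceeding 2990 is 2584.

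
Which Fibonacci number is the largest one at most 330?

233 ≤ 330 < 377, so the largest Fibonacci number not exceeding 330 is 233.

233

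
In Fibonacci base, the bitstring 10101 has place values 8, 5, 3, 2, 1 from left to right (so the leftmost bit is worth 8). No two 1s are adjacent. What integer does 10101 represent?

12

Summing the place values of the 1 bits: 8 + 3 + 1 = 12.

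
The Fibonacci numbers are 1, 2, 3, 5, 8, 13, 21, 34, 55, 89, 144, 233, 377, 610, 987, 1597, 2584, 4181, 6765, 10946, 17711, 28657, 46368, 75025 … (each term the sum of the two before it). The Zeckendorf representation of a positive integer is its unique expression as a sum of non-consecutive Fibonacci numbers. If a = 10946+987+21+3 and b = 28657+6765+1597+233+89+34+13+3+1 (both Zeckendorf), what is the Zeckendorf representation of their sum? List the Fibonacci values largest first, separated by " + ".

46368 + 2584 + 377 + 13 + 5 + 2

The two numbers are 11957 and 37392, so their sum is 49349.
Greedily peel off the largest Fibonacci term at each step:
46368 ≤ 49349 < 75025, so take 46368; remainder 2981
2584 ≤ 2981 < 4181, so take 2584; remainder 397
377 ≤ 397 < 610, so take 377; remainder 20
13 ≤ 20 < 21, so take 13; remainder 7
5 ≤ 7 < 8, so take 5; remainder 2
2 ≤ 2 < 3, so take 2; remainder 0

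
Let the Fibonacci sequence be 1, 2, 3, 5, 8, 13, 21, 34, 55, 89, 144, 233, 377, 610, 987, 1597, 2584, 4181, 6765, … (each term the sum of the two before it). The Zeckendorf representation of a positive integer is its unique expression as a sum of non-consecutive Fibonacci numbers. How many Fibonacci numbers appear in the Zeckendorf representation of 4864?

5

take 4181 (≤ 4864); 4864 − 4181 = 683
take 610 (≤ 683); 683 − 610 = 73
take 55 (≤ 73); 73 − 55 = 18
take 13 (≤ 18); 18 − 13 = 5
take 5 (≤ 5); 5 − 5 = 0
4864 = 4181 + 610 + 55 + 13 + 5, which has 5 terms.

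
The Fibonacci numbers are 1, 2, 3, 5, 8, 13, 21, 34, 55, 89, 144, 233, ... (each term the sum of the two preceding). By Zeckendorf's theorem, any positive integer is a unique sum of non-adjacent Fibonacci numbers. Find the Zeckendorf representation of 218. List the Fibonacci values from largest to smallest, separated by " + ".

144 + 55 + 13 + 5 + 1

Repeatedly subtract the largest Fibonacci number that fits:
218 − 144 = 74
74 − 55 = 19
19 − 13 = 6
6 − 5 = 1
1 − 1 = 0
So 218 = 144 + 55 + 13 + 5 + 1, with no two terms consecutive in the sequence.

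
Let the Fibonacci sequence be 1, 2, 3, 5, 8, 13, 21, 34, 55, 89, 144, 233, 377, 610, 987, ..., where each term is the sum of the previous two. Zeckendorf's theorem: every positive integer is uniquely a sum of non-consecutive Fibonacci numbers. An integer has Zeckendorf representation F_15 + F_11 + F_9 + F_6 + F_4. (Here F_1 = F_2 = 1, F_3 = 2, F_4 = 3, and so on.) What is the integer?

F_15 + F_11 + F_9 + F_6 + F_4 = 610 + 89 + 34 + 8 + 3 = 744.

744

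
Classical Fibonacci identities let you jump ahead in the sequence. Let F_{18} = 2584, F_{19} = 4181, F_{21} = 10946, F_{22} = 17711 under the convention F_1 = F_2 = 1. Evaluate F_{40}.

102334155

By the addition formula F_{m+n} = F_m F_{n+1} + F_{m−1} F_n with m=22, n=18: F_{40} = 17711·4181 + 10946·2584 = 74049691 + 28284464 = 102334155.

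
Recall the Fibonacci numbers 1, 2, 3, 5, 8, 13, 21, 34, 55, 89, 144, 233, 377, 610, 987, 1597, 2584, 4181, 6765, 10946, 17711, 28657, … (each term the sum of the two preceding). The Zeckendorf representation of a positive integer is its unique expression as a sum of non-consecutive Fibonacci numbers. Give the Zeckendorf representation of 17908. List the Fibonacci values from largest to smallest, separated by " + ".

Greedy algorithm:
17908 − 17711 = 197
197 − 144 = 53
53 − 34 = 19
19 − 13 = 6
6 − 5 = 1
1 − 1 = 0
So 17908 = 17711 + 144 + 34 + 13 + 5 + 1, with no two terms consecutive in the sequence.

17711 + 144 + 34 + 13 + 5 + 1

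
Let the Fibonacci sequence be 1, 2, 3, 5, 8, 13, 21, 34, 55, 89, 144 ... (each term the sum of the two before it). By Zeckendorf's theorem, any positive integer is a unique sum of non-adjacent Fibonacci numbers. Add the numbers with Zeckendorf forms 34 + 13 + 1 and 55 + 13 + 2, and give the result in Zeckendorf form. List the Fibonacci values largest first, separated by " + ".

The two numbers are 48 and 70, so their sum is 118.
largest Fibonacci ≤ 118 is 89; 118 − 89 = 29
largest Fibonacci ≤ 29 is 21; 29 − 21 = 8
largest Fibonacci ≤ 8 is 8; 8 − 8 = 0

89 + 21 + 8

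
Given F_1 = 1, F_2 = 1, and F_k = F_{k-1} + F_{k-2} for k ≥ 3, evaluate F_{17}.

1597

Iterating the recurrence up to F_{12} = 144 and F_{11} = 89:
F_{13} = F_{12} + F_{11} = 144 + 89 = 233
F_{14} = F_{13} + F_{12} = 233 + 144 = 377
F_{15} = F_{14} + F_{13} = 377 + 233 = 610
F_{16} = F_{15} + F_{14} = 610 + 377 = 987
F_{17} = F_{16} + F_{15} = 987 + 610 = 1597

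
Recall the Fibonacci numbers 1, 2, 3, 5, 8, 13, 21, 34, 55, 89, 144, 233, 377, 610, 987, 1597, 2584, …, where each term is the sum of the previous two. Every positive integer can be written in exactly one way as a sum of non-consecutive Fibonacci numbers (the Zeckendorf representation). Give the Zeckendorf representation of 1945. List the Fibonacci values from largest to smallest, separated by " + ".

1597 + 233 + 89 + 21 + 5

subtract 1597 from 1945: 348 remains
subtract 233 from 348: 115 remains
subtract 89 from 115: 26 remains
subtract 21 from 26: 5 remains
subtract 5 from 5: 0 remains
So 1945 = 1597 + 233 + 89 + 21 + 5, with no two terms consecutive in the sequence.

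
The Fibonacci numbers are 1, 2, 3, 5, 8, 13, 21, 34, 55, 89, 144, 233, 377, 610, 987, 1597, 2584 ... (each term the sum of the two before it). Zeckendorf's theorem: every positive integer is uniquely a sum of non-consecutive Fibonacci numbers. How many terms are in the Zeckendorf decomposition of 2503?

2503 − 1597 = 906
906 − 610 = 296
296 − 233 = 63
63 − 55 = 8
8 − 8 = 0
2503 = 1597 + 610 + 233 + 55 + 8, which has 5 terms.

5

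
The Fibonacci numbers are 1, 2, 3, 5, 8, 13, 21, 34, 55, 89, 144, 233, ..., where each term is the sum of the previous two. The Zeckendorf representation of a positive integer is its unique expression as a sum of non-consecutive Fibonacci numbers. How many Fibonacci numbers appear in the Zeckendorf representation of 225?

subtract 144 from 225: 81 remains
subtract 55 from 81: 26 remains
subtract 21 from 26: 5 remains
subtract 5 from 5: 0 remains
225 = 144 + 55 + 21 + 5, which has 4 terms.

4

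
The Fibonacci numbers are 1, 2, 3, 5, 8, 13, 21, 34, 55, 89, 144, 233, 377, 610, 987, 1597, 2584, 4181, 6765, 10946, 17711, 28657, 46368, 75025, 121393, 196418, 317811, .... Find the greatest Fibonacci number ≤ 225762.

196418

196418 ≤ 225762 < 317811, so the largest Fibonacci number not exceeding 225762 is 196418.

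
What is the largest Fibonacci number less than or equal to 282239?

196418

196418 ≤ 282239 < 317811, so the largest Fibonacci number not exceeding 282239 is 196418.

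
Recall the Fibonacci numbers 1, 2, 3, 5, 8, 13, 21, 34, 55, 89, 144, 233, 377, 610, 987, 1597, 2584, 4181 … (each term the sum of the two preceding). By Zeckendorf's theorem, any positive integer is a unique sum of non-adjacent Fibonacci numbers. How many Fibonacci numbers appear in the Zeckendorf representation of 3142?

Repeatedly subtract the largest Fibonacci number that fits:
largest Fibonacci ≤ 3142 is 2584; 3142 − 2584 = 558
largest Fibonacci ≤ 558 is 377; 558 − 377 = 181
largest Fibonacci ≤ 181 is 144; 181 − 144 = 37
largest Fibonacci ≤ 37 is 34; 37 − 34 = 3
largest Fibonacci ≤ 3 is 3; 3 − 3 = 0
3142 = 2584 + 377 + 144 + 34 + 3, which has 5 terms.

5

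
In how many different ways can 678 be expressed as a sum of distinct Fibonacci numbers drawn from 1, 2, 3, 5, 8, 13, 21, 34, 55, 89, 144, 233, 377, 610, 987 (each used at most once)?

18

678 = 610+55+13 = 610+55+8+5 = 610+34+21+13 = 377+233+55+13 = … (14 more), for 18 in all.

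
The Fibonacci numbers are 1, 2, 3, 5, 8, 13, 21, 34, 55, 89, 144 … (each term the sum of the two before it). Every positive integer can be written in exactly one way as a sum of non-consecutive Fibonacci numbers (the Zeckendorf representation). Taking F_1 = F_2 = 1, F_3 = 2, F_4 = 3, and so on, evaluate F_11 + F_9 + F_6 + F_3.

F_11 + F_9 + F_6 + F_3 = 89 + 34 + 8 + 2 = 133.

133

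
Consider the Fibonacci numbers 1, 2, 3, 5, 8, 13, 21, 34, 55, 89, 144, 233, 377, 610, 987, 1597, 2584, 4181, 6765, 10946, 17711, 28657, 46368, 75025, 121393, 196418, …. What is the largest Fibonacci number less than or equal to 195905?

121393 ≤ 195905 < 196418, so the largest Fibonacci number not exceeding 195905 is 121393.

121393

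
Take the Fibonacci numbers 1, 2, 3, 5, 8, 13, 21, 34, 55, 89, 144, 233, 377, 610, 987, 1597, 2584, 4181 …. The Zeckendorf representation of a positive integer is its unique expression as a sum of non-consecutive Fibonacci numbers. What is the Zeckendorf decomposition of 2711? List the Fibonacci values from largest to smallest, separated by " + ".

2711 − 2584 = 127
127 − 89 = 38
38 − 34 = 4
4 − 3 = 1
1 − 1 = 0
So 2711 = 2584 + 89 + 34 + 3 + 1, with no two terms consecutive in the sequence.

2584 + 89 + 34 + 3 + 1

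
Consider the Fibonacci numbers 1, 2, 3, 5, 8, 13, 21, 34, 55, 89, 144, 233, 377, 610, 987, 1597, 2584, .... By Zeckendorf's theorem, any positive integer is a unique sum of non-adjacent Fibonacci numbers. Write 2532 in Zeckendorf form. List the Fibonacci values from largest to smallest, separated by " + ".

1597 + 610 + 233 + 89 + 3

Greedy algorithm:
take 1597 (≤ 2532); 2532 − 1597 = 935
take 610 (≤ 935); 935 − 610 = 325
take 233 (≤ 325); 325 − 233 = 92
take 89 (≤ 92); 92 − 89 = 3
take 3 (≤ 3); 3 − 3 = 0
So 2532 = 1597 + 610 + 233 + 89 + 3, with no two terms consecutive in the sequence.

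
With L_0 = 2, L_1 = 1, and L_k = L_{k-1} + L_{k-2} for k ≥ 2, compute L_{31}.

Iterating the recurrence up to L_{23} = 64079 and L_{22} = 39603:
L_{24} = L_{23} + L_{22} = 64079 + 39603 = 103682
L_{25} = L_{24} + L_{23} = 103682 + 64079 = 167761
L_{26} = L_{25} + L_{24} = 167761 + 103682 = 271443
L_{27} = L_{26} + L_{25} = 271443 + 167761 = 439204
L_{28} = L_{27} + L_{26} = 439204 + 271443 = 710647
L_{29} = L_{28} + L_{27} = 710647 + 439204 = 1149851
L_{30} = L_{29} + L_{28} = 1149851 + 710647 = 1860498
L_{31} = L_{30} + L_{29} = 1860498 + 1149851 = 3010349

3010349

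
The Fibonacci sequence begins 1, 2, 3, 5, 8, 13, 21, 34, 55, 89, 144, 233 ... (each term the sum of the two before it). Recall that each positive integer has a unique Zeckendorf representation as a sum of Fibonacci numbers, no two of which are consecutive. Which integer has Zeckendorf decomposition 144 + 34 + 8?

144 + 34 + 8 = 186.

186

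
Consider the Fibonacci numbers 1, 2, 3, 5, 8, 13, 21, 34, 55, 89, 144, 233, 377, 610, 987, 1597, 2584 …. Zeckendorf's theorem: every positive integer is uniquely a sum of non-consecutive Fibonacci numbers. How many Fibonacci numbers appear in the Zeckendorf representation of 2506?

Greedy algorithm:
take 1597 (≤ 2506); 2506 − 1597 = 909
take 610 (≤ 909); 909 − 610 = 299
take 233 (≤ 299); 299 − 233 = 66
take 55 (≤ 66); 66 − 55 = 11
take 8 (≤ 11); 11 − 8 = 3
take 3 (≤ 3); 3 − 3 = 0
2506 = 1597 + 610 + 233 + 55 + 8 + 3, which has 6 terms.

6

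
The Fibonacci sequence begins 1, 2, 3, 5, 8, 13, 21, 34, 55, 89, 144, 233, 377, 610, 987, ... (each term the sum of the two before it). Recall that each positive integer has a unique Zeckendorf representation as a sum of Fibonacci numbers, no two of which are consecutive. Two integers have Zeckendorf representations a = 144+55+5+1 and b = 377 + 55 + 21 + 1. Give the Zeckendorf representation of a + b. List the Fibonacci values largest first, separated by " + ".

610 + 34 + 13 + 2

The two numbers are 205 and 454, so their sum is 659.
Greedy algorithm:
610 ≤ 659 < 987, so take 610; remainder 49
34 ≤ 49 < 55, so take 34; remainder 15
13 ≤ 15 < 21, so take 13; remainder 2
2 ≤ 2 < 3, so take 2; remainder 0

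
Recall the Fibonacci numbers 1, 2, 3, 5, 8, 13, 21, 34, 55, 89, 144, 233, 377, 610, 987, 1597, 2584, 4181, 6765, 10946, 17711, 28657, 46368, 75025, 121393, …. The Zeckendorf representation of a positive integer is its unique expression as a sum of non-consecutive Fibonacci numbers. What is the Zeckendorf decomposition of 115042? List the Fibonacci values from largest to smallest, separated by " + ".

Greedily peel off the largest Fibonacci term at each step:
115042: greatest Fibonacci not exceeding it is 75025, leaving 40017
40017: greatest Fibonacci not exceeding it is 28657, leaving 11360
11360: greatest Fibonacci not exceeding it is 10946, leaving 414
414: greatest Fibonacci not exceeding it is 377, leaving 37
37: greatest Fibonacci not exceeding it is 34, leaving 3
3: greatest Fibonacci not exceeding it is 3, leaving 0
So 115042 = 75025 + 28657 + 10946 + 377 + 34 + 3, with no two terms consecutive in the sequence.

75025 + 28657 + 10946 + 377 + 34 + 3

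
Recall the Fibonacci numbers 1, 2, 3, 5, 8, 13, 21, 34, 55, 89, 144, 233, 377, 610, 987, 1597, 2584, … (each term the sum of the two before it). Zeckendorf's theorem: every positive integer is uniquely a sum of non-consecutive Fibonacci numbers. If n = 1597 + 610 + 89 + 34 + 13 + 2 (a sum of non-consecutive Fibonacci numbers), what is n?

2345

1597 + 610 + 89 + 34 + 13 + 2 = 2345.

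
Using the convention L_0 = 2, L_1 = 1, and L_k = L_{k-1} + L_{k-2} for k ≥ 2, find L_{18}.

Iterating the recurrence up to L_{11} = 199 and L_{10} = 123:
L_{12} = L_{11} + L_{10} = 199 + 123 = 322
L_{13} = L_{12} + L_{11} = 322 + 199 = 521
L_{14} = L_{13} + L_{12} = 521 + 322 = 843
L_{15} = L_{14} + L_{13} = 843 + 521 = 1364
L_{16} = L_{15} + L_{14} = 1364 + 843 = 2207
L_{17} = L_{16} + L_{15} = 2207 + 1364 = 3571
L_{18} = L_{17} + L_{16} = 3571 + 2207 = 5778

5778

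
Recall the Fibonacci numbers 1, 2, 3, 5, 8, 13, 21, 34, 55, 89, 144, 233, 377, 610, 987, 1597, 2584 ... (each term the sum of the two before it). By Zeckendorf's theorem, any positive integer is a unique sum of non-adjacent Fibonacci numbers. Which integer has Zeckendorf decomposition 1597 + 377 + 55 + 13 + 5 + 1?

1597 + 377 + 55 + 13 + 5 + 1 = 2048.

2048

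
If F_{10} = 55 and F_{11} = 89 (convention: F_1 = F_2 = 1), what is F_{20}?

By the doubling identity F_{2k} = F_k(2F_{k+1} − F_k): F_{20} = 55·(2·89 − 55) = 55·123 = 6765.

6765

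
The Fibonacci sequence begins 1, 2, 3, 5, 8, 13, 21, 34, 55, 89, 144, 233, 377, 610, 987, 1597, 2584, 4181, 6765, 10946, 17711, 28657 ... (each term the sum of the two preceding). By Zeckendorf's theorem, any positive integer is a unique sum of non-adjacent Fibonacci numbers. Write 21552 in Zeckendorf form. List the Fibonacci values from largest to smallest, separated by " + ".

17711 + 2584 + 987 + 233 + 34 + 3

21552 − 17711 = 3841
3841 − 2584 = 1257
1257 − 987 = 270
270 − 233 = 37
37 − 34 = 3
3 − 3 = 0
So 21552 = 17711 + 2584 + 987 + 233 + 34 + 3, with no two terms consecutive in the sequence.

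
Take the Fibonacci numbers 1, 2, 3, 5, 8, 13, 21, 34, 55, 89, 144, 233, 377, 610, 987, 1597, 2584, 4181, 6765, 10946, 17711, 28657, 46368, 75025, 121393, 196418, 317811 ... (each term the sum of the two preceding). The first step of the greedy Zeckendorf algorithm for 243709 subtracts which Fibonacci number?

196418

196418 ≤ 243709 < 317811, so the largest Fibonacci number not exceeding 243709 is 196418.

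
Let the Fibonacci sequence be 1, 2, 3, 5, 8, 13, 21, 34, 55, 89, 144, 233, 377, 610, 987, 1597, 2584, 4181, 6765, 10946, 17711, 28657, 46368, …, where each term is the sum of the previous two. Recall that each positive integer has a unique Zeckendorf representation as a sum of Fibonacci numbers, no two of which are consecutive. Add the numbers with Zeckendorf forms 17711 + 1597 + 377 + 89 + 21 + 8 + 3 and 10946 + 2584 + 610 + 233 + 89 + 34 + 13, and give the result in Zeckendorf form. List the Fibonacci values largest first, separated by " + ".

28657 + 4181 + 987 + 377 + 89 + 21 + 3

The two numbers are 19806 and 14509, so their sum is 34315.
28657 ≤ 34315 < 46368, so take 28657; remainder 5658
4181 ≤ 5658 < 6765, so take 4181; remainder 1477
987 ≤ 1477 < 1597, so take 987; remainder 490
377 ≤ 490 < 610, so take 377; remainder 113
89 ≤ 113 < 144, so take 89; remainder 24
21 ≤ 24 < 34, so take 21; remainder 3
3 ≤ 3 < 5, so take 3; remainder 0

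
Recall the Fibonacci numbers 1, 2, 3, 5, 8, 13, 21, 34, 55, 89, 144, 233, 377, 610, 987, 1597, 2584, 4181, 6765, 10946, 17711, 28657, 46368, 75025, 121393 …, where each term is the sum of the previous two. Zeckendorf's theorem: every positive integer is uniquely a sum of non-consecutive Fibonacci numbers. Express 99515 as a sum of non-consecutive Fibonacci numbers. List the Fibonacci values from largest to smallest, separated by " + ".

75025 + 17711 + 6765 + 13 + 1

Repeatedly subtract the largest Fibonacci number that fits:
99515 − 75025 = 24490
24490 − 17711 = 6779
6779 − 6765 = 14
14 − 13 = 1
1 − 1 = 0
So 99515 = 75025 + 17711 + 6765 + 13 + 1, with no two terms consecutive in the sequence.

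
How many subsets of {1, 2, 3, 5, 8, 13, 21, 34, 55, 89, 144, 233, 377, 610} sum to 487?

16

487 = 377+89+21 = 377+89+13+8 = 377+55+34+21 = 233+144+89+21 = … (12 more), for 16 in all.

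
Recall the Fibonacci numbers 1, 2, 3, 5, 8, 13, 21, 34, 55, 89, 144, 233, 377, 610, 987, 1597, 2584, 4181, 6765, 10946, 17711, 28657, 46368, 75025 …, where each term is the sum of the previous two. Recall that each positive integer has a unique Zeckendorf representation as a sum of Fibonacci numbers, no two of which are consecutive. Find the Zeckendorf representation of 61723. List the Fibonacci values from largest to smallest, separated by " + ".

46368 + 10946 + 4181 + 144 + 55 + 21 + 8

61723: greatest Fibonacci not exceeding it is 46368, leaving 15355
15355: greatest Fibonacci not exceeding it is 10946, leaving 4409
4409: greatest Fibonacci not exceeding it is 4181, leaving 228
228: greatest Fibonacci not exceeding it is 144, leaving 84
84: greatest Fibonacci not exceeding it is 55, leaving 29
29: greatest Fibonacci not exceeding it is 21, leaving 8
8: greatest Fibonacci not exceeding it is 8, leaving 0
So 61723 = 46368 + 10946 + 4181 + 144 + 55 + 21 + 8, with no two terms consecutive in the sequence.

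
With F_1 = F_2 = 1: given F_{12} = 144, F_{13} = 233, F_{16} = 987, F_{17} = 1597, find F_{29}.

514229

By the addition formula F_{m+n} = F_m F_{n+1} + F_{m−1} F_n with m=13, n=16: F_{29} = 233·1597 + 144·987 = 372101 + 142128 = 514229.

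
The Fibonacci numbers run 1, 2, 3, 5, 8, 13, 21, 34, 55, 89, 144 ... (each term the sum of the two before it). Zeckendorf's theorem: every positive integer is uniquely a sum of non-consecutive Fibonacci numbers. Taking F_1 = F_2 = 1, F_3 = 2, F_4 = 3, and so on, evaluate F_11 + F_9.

123

F_11 + F_9 = 89 + 34 = 123.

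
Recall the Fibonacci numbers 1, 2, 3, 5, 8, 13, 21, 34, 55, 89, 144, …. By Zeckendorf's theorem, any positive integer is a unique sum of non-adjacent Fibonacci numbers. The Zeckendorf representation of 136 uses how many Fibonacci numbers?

Repeatedly subtract the largest Fibonacci number that fits:
136: greatest Fibonacci not exceeding it is 89, leaving 47
47: greatest Fibonacci not exceeding it is 34, leaving 13
13: greatest Fibonacci not exceeding it is 13, leaving 0
136 = 89 + 34 + 13, which has 3 terms.

3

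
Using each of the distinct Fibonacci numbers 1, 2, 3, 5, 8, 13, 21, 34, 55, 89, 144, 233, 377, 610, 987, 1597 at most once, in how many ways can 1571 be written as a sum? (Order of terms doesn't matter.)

1571 = 987+377+144+55+8 = 987+377+144+55+5+3 = 987+377+144+34+21+8 = 987+377+144+55+5+2+1 = 987+377+144+34+21+5+3 = … (18 more), for 23 in all.

23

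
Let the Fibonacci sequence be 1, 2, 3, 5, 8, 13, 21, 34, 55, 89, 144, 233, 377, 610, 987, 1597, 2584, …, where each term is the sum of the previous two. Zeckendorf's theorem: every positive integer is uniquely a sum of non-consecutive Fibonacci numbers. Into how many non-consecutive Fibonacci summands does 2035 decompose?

5

2035: greatest Fibonacci not exceeding it is 1597, leaving 438
438: greatest Fibonacci not exceeding it is 377, leaving 61
61: greatest Fibonacci not exceeding it is 55, leaving 6
6: greatest Fibonacci not exceeding it is 5, leaving 1
1: greatest Fibonacci not exceeding it is 1, leaving 0
2035 = 1597 + 377 + 55 + 5 + 1, which has 5 terms.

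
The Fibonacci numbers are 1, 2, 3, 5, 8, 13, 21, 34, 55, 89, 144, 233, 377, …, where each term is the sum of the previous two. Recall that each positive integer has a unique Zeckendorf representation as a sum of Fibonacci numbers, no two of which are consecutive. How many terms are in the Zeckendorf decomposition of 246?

233 ≤ 246 < 377, so take 233; remainder 13
13 ≤ 13 < 21, so take 13; remainder 0
246 = 233 + 13, which has 2 terms.

2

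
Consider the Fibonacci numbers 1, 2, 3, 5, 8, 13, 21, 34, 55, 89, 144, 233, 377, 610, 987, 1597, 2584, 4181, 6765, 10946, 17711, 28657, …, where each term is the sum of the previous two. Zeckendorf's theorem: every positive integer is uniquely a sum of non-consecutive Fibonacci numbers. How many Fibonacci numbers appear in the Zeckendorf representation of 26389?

subtract 17711 from 26389: 8678 remains
subtract 6765 from 8678: 1913 remains
subtract 1597 from 1913: 316 remains
subtract 233 from 316: 83 remains
subtract 55 from 83: 28 remains
subtract 21 from 28: 7 remains
subtract 5 from 7: 2 remains
subtract 2 from 2: 0 remains
26389 = 17711 + 6765 + 1597 + 233 + 55 + 21 + 5 + 2, which has 8 terms.

8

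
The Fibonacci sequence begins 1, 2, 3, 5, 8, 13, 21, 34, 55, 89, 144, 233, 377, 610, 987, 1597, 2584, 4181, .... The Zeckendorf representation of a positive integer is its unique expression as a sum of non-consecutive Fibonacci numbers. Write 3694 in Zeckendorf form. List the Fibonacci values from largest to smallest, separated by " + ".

2584 + 987 + 89 + 34

largest Fibonacci ≤ 3694 is 2584; 3694 − 2584 = 1110
largest Fibonacci ≤ 1110 is 987; 1110 − 987 = 123
largest Fibonacci ≤ 123 is 89; 123 − 89 = 34
largest Fibonacci ≤ 34 is 34; 34 − 34 = 0
So 3694 = 2584 + 987 + 89 + 34, with no two terms consecutive in the sequence.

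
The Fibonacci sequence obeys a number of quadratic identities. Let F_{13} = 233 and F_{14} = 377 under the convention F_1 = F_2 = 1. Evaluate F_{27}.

196418

By F_{2k+1} = F_k² + F_{k+1}²: F_{27} = 233² + 377² = 54289 + 142129 = 196418.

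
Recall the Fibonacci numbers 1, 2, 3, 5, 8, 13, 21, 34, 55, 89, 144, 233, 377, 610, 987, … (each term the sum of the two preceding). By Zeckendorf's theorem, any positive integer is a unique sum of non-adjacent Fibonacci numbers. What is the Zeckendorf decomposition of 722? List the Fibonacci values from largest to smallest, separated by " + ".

Greedily peel off the largest Fibonacci term at each step:
subtract 610 from 722: 112 remains
subtract 89 from 112: 23 remains
subtract 21 from 23: 2 remains
subtract 2 from 2: 0 remains
So 722 = 610 + 89 + 21 + 2, with no two terms consecutive in the sequence.

610 + 89 + 21 + 2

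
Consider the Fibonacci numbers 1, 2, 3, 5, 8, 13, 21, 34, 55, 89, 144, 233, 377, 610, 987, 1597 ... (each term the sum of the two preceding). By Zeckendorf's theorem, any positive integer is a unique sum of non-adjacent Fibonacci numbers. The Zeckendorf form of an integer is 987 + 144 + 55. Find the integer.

987 + 144 + 55 = 1186.

1186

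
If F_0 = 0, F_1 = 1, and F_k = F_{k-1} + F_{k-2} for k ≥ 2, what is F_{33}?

3524578

Iterating the recurrence up to F_{26} = 121393 and F_{25} = 75025:
F_{27} = F_{26} + F_{25} = 121393 + 75025 = 196418
F_{28} = F_{27} + F_{26} = 196418 + 121393 = 317811
F_{29} = F_{28} + F_{27} = 317811 + 196418 = 514229
F_{30} = F_{29} + F_{28} = 514229 + 317811 = 832040
F_{31} = F_{30} + F_{29} = 832040 + 514229 = 1346269
F_{32} = F_{31} + F_{30} = 1346269 + 832040 = 2178309
F_{33} = F_{32} + F_{31} = 2178309 + 1346269 = 3524578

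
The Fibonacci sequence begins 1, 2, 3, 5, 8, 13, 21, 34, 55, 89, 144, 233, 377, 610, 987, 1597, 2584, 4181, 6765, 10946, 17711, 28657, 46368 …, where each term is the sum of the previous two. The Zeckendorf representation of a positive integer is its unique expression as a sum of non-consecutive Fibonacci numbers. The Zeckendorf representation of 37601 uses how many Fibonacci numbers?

largest Fibonacci ≤ 37601 is 28657; 37601 − 28657 = 8944
largest Fibonacci ≤ 8944 is 6765; 8944 − 6765 = 2179
largest Fibonacci ≤ 2179 is 1597; 2179 − 1597 = 582
largest Fibonacci ≤ 582 is 377; 582 − 377 = 205
largest Fibonacci ≤ 205 is 144; 205 − 144 = 61
largest Fibonacci ≤ 61 is 55; 61 − 55 = 6
largest Fibonacci ≤ 6 is 5; 6 − 5 = 1
largest Fibonacci ≤ 1 is 1; 1 − 1 = 0
37601 = 28657 + 6765 + 1597 + 377 + 144 + 55 + 5 + 1, which has 8 terms.

8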